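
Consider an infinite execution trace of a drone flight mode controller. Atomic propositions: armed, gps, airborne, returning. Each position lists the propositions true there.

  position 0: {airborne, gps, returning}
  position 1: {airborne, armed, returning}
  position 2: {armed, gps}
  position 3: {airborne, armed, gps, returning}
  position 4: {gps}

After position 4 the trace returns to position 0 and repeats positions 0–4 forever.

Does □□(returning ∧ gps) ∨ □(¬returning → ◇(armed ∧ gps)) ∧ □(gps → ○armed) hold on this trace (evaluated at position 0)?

Violated

□(returning ∧ gps) must hold at every position from 0 onward. It fails at position 0, so □□(returning ∧ gps) is false.
At position 0: □□(returning ∧ gps) is false; □(¬returning → ◇(armed ∧ gps)) ∧ □(gps → ○armed) is false; so □□(returning ∧ gps) ∨ □(¬returning → ◇(armed ∧ gps)) ∧ □(gps → ○armed) is false.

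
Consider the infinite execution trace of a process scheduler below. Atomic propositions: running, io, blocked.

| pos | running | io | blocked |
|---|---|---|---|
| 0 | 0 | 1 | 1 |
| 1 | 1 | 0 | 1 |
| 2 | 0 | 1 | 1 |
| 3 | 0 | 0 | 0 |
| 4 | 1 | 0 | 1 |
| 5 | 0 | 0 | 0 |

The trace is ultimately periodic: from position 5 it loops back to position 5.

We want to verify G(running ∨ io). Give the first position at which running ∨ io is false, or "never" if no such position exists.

3

Check running ∨ io at each position in order: 0 ✓, 1 ✓, 2 ✓.
At position 3 the labels are {}, so running ∨ io is false there. This is the first violation.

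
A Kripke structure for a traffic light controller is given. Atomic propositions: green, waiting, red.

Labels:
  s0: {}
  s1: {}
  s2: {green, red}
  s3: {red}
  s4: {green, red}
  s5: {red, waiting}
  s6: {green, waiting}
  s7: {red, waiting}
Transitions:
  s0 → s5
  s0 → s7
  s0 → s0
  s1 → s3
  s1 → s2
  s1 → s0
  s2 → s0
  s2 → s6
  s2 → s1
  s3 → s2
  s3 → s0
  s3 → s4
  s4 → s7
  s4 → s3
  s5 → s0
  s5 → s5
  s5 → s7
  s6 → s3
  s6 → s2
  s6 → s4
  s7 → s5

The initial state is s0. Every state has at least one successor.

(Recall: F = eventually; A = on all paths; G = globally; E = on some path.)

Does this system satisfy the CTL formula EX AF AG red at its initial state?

States satisfying AF AG red: ∅.
States satisfying EX AF AG red: ∅.
No suitable path/successor from s0 witnesses the formula.
s0 ∉ Sat(EX AF AG red).

Violated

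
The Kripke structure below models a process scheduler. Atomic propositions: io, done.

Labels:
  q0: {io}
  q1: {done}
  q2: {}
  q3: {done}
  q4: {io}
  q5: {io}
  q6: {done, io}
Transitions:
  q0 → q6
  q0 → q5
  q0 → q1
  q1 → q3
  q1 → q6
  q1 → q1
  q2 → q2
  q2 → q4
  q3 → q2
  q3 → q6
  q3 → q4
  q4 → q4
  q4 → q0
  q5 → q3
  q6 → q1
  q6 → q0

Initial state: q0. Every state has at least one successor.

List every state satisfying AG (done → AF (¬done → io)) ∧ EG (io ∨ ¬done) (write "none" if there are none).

States satisfying done → AF (¬done → io): {q0, q1, q2, q3, q4, q5, q6}.
States satisfying AG (done → AF (¬done → io)): {q0, q1, q2, q3, q4, q5, q6}.
States satisfying io ∨ ¬done: {q0, q2, q4, q5, q6}.
States satisfying EG (io ∨ ¬done): {q0, q2, q4, q6}.
States satisfying AG (done → AF (¬done → io)) ∧ EG (io ∨ ¬done): {q0, q2, q4, q6}.

{q0, q2, q4, q6}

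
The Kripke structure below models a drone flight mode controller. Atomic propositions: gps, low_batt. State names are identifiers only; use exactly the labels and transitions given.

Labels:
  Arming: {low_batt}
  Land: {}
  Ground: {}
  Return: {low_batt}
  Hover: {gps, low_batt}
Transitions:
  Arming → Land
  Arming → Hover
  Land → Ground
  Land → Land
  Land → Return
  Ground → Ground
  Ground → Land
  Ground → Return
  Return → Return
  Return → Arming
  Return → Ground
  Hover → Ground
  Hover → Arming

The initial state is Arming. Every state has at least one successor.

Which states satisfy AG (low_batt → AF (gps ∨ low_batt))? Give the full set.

States satisfying low_batt → AF (gps ∨ low_batt): {Arming, Land, Ground, Return, Hover}.
States satisfying AG (low_batt → AF (gps ∨ low_batt)): {Arming, Land, Ground, Return, Hover}.

{Arming, Land, Ground, Return, Hover}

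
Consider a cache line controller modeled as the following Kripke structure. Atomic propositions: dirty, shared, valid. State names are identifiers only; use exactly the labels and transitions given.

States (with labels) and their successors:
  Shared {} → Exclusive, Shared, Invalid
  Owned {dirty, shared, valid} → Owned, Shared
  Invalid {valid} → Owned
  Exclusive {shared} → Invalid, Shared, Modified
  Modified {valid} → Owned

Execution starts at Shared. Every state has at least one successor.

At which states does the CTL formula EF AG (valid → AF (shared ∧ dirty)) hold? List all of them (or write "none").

{Shared, Owned, Invalid, Exclusive, Modified}

States satisfying AG (valid → AF (shared ∧ dirty)): {Shared, Owned, Invalid, Exclusive, Modified}.
States satisfying EF AG (valid → AF (shared ∧ dirty)): {Shared, Owned, Invalid, Exclusive, Modified}.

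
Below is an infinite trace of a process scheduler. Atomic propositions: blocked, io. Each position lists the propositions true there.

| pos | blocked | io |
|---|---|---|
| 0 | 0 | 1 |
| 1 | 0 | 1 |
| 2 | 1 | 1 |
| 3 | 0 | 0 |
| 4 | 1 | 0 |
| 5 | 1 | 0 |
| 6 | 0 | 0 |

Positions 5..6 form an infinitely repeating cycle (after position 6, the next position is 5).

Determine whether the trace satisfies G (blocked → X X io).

Does not hold

blocked → X X io must hold at every position from 0 onward. It fails at position 2, so G (blocked → X X io) is false.
Positions where blocked holds: 2, 4, 5.
Check X X io at each: 2→fails, 4→fails, 5→fails.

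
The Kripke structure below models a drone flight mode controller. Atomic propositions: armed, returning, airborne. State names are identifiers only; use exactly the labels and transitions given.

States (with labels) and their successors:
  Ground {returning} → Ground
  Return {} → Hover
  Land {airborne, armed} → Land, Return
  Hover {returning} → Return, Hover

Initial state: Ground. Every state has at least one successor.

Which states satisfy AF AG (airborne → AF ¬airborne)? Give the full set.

States satisfying AG (airborne → AF ¬airborne): {Ground, Return, Hover}.
States satisfying AF AG (airborne → AF ¬airborne): {Ground, Return, Hover}.

{Ground, Return, Hover}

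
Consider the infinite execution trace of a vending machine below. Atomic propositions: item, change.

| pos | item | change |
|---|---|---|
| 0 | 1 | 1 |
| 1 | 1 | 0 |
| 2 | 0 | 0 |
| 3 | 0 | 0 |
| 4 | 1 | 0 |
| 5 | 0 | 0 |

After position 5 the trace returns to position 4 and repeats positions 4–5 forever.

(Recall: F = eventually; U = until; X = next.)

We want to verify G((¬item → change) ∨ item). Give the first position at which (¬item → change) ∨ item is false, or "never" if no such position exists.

2

Check (¬item → change) ∨ item at each position in order: 0 ✓, 1 ✓.
At position 2 the labels are {}, so (¬item → change) ∨ item is false there. This is the first violation.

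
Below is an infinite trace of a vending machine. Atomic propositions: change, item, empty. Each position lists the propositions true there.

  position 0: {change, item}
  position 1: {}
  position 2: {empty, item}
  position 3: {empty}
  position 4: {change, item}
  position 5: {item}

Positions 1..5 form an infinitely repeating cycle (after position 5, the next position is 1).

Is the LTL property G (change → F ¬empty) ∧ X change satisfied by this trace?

Violated

change → F ¬empty holds at every position 0..5, and those are all positions ever visited, so G (change → F ¬empty) holds.
Positions where change holds: 0, 4.
Check F ¬empty at each: 0→ok, 4→ok.
The position after 0 is 1; change is false there.
At position 0: G (change → F ¬empty) is true; X change is false; so G (change → F ¬empty) ∧ X change is false.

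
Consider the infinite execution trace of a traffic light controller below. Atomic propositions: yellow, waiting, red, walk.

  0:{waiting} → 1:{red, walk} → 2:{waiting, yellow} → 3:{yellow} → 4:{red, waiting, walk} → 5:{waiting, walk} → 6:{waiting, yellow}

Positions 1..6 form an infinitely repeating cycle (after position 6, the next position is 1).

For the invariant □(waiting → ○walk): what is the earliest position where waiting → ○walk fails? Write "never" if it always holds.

2

Check waiting → ○walk at each position in order: 0 ✓, 1 ✓.
At position 2 the labels are {waiting, yellow} and the next position 3 has {yellow}, so waiting → ○walk is false there. This is the first violation.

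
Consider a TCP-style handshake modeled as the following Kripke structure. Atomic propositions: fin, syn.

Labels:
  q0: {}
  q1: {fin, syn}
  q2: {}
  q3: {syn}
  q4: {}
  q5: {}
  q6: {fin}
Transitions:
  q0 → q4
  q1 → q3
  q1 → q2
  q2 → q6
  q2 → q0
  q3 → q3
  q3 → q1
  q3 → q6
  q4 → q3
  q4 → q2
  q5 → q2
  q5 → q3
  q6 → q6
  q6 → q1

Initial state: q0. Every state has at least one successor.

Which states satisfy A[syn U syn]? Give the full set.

{q1, q3}

States satisfying syn: {q1, q3}.
States satisfying A[syn U syn]: {q1, q3}.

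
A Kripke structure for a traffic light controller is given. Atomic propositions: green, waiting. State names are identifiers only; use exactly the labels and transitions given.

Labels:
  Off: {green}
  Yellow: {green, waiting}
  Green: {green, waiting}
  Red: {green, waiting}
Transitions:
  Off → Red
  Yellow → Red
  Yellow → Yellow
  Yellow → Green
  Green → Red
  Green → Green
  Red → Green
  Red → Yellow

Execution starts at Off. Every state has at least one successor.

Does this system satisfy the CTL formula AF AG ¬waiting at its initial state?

No

States satisfying AG ¬waiting: ∅.
States satisfying AF AG ¬waiting: ∅.
There is a path from Off along which AG ¬waiting never holds.
Off ∉ Sat(AF AG ¬waiting).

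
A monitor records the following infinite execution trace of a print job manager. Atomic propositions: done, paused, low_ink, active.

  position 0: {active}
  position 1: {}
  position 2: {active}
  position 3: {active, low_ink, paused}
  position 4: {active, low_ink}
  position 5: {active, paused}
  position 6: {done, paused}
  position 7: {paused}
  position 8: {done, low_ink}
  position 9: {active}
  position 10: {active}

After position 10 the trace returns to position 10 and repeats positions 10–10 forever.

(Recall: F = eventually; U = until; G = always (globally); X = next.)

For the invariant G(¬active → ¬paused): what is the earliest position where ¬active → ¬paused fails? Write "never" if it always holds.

6

Check ¬active → ¬paused at each position in order: 0 ✓, 1 ✓, 2 ✓, 3 ✓, 4 ✓, 5 ✓.
At position 6 the labels are {done, paused}, so ¬active → ¬paused is false there. This is the first violation.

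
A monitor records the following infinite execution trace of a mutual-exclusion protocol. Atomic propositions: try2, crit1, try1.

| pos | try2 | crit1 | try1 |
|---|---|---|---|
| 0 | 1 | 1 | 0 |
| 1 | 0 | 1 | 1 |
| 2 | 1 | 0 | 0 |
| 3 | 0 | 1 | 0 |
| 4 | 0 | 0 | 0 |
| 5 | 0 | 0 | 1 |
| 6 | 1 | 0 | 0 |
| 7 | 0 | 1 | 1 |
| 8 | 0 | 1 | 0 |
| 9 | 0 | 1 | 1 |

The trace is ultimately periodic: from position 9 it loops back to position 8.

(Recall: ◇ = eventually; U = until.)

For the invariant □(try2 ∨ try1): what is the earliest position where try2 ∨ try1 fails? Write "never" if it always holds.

Check try2 ∨ try1 at each position in order: 0 ✓, 1 ✓, 2 ✓.
At position 3 the labels are {crit1}, so try2 ∨ try1 is false there. This is the first violation.

3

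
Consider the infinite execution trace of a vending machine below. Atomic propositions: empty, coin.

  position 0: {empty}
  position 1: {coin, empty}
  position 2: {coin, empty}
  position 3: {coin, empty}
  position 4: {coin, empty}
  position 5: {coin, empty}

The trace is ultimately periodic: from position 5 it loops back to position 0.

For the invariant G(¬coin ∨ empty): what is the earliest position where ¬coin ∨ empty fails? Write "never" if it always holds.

never

¬coin ∨ empty holds at every position 0..5, and those are all the positions the trace ever visits, so the invariant G(¬coin ∨ empty) is never violated.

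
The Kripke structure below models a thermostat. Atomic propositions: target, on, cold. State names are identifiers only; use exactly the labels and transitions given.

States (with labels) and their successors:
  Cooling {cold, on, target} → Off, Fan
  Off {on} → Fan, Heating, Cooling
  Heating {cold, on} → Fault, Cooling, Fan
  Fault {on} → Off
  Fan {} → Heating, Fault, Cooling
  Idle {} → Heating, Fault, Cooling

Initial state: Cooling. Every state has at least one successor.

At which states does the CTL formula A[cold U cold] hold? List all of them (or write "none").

{Cooling, Heating}

States satisfying cold: {Cooling, Heating}.
States satisfying A[cold U cold]: {Cooling, Heating}.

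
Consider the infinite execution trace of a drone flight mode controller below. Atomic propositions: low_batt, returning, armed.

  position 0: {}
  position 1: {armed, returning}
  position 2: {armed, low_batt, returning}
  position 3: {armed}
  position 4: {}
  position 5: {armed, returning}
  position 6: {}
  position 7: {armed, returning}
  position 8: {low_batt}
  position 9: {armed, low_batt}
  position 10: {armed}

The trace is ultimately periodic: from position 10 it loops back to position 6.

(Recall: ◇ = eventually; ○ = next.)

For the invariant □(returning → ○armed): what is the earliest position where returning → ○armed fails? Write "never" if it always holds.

5

Check returning → ○armed at each position in order: 0 ✓, 1 ✓, 2 ✓, 3 ✓, 4 ✓.
At position 5 the labels are {armed, returning} and the next position 6 has {}, so returning → ○armed is false there. This is the first violation.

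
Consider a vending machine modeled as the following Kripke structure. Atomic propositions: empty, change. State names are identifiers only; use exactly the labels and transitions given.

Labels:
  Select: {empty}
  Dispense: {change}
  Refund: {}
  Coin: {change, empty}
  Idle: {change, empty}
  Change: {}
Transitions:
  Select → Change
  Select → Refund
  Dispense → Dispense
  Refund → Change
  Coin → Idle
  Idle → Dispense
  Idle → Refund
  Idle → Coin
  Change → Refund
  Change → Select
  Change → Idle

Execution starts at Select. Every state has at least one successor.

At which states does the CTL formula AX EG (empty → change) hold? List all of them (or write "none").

States satisfying EG (empty → change): {Dispense, Refund, Coin, Idle, Change}.
States satisfying AX EG (empty → change): {Select, Dispense, Refund, Coin, Idle}.

{Select, Dispense, Refund, Coin, Idle}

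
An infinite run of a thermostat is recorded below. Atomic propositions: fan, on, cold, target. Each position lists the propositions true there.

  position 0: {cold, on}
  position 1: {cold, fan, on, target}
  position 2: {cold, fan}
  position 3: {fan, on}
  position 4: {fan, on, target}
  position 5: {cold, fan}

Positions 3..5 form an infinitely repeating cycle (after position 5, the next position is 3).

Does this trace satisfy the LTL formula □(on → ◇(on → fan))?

Holds

on → ◇(on → fan) holds at every position 0..5, and those are all positions ever visited, so □(on → ◇(on → fan)) holds.
Positions where on holds: 0, 1, 3, 4.
Check ◇(on → fan) at each: 0→ok, 1→ok, 3→ok, 4→ok.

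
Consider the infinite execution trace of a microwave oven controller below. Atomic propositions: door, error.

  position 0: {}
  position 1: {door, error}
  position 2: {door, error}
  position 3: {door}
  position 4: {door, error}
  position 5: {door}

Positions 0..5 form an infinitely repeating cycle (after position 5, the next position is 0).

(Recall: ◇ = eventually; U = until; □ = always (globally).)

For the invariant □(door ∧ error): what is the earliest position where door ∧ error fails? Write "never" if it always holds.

At position 0 the labels are {}, so door ∧ error is false there. This is the first violation.

0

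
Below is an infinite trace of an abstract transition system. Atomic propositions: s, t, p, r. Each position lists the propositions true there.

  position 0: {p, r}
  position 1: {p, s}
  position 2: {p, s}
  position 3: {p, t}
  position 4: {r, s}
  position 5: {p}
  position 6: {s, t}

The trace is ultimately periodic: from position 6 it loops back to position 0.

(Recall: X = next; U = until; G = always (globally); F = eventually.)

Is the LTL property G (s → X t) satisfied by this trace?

s → X t must hold at every position from 0 onward. It fails at position 1, so G (s → X t) is false.
Positions where s holds: 1, 2, 4, 6.
Check X t at each: 1→fails, 2→ok, 4→fails, 6→fails.

Violated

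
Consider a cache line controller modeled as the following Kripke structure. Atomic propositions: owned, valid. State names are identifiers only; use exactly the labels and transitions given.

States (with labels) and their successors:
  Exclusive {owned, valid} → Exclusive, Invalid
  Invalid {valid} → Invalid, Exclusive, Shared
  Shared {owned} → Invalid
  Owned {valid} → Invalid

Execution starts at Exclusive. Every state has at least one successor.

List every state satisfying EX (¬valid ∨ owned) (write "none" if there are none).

{Exclusive, Invalid}

States satisfying ¬valid ∨ owned: {Exclusive, Shared}.
States satisfying EX (¬valid ∨ owned): {Exclusive, Invalid}.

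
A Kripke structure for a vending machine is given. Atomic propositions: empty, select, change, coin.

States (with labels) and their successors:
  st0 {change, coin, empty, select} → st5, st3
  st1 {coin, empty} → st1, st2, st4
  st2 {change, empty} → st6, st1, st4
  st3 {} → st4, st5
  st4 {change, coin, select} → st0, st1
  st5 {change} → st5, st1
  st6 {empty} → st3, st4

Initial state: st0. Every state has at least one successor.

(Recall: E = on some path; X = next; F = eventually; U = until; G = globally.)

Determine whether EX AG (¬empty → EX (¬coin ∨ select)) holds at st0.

States satisfying AG (¬empty → EX (¬coin ∨ select)): {st0, st1, st2, st3, st4, st5, st6}.
States satisfying EX AG (¬empty → EX (¬coin ∨ select)): {st0, st1, st2, st3, st4, st5, st6}.
st0 ∈ Sat(EX AG (¬empty → EX (¬coin ∨ select))).

Yes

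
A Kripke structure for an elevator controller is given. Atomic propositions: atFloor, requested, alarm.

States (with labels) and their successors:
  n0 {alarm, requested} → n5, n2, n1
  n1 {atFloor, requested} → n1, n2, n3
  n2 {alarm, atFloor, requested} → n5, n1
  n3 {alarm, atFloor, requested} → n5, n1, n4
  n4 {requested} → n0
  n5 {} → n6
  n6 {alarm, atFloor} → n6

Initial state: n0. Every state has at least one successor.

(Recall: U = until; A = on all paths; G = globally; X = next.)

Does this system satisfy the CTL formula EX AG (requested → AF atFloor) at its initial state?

Holds

States satisfying AG (requested → AF atFloor): {n0, n1, n2, n3, n4, n5, n6}.
States satisfying EX AG (requested → AF atFloor): {n0, n1, n2, n3, n4, n5, n6}.
n0 ∈ Sat(EX AG (requested → AF atFloor)).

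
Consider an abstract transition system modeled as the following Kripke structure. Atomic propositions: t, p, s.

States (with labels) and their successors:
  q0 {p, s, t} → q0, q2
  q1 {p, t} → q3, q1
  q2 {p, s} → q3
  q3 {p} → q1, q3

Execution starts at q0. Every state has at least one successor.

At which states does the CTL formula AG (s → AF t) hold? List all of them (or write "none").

States satisfying s → AF t: {q0, q1, q3}.
States satisfying AG (s → AF t): {q1, q3}.

{q1, q3}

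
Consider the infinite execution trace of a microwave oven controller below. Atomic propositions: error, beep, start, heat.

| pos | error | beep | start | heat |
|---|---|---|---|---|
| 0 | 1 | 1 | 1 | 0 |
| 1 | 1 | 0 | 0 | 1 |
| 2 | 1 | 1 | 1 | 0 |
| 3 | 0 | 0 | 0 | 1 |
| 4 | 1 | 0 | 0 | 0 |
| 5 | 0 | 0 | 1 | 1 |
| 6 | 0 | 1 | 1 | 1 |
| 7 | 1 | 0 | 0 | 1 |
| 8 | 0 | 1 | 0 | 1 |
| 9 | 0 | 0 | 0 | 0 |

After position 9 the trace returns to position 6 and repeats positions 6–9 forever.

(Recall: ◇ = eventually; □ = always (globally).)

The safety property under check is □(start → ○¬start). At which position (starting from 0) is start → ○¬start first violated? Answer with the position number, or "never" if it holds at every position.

Check start → ○¬start at each position in order: 0 ✓, 1 ✓, 2 ✓, 3 ✓, 4 ✓.
At position 5 the labels are {heat, start} and the next position 6 has {beep, heat, start}, so start → ○¬start is false there. This is the first violation.

5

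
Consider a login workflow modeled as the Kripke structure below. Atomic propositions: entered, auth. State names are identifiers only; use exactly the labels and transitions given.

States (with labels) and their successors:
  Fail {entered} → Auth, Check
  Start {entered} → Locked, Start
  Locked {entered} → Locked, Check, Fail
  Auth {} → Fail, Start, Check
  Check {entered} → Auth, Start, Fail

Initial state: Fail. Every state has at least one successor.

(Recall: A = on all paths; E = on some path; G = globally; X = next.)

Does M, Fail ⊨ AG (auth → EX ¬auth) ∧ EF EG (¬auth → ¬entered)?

Violated

States satisfying auth → EX ¬auth: {Fail, Start, Locked, Auth, Check}.
States satisfying AG (auth → EX ¬auth): {Fail, Start, Locked, Auth, Check}.
States satisfying EG (¬auth → ¬entered): ∅.
States satisfying EF EG (¬auth → ¬entered): ∅.
States satisfying AG (auth → EX ¬auth) ∧ EF EG (¬auth → ¬entered): ∅.
Fail ∉ Sat(AG (auth → EX ¬auth) ∧ EF EG (¬auth → ¬entered)).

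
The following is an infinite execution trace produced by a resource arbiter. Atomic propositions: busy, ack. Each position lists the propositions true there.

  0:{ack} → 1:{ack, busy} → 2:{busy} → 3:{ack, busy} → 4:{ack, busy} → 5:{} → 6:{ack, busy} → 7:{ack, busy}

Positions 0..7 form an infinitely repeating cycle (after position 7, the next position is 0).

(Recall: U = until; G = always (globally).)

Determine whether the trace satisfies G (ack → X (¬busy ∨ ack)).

ack → X (¬busy ∨ ack) must hold at every position from 0 onward. It fails at position 1, so G (ack → X (¬busy ∨ ack)) is false.
Positions where ack holds: 0, 1, 3, 4, 6, 7.
Check X (¬busy ∨ ack) at each: 0→ok, 1→fails, 3→ok, 4→ok, 6→ok, 7→ok.

No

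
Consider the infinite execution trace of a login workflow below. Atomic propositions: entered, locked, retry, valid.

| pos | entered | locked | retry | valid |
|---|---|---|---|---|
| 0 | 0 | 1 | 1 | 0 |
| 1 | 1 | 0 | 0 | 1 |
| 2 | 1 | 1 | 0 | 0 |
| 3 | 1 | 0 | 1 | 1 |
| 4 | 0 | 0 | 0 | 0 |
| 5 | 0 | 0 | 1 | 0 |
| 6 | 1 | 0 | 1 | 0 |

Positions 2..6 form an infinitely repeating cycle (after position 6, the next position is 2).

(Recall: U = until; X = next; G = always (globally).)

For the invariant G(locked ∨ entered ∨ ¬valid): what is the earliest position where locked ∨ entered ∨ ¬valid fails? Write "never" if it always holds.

locked ∨ entered ∨ ¬valid holds at every position 0..6, and those are all the positions the trace ever visits, so the invariant G(locked ∨ entered ∨ ¬valid) is never violated.

never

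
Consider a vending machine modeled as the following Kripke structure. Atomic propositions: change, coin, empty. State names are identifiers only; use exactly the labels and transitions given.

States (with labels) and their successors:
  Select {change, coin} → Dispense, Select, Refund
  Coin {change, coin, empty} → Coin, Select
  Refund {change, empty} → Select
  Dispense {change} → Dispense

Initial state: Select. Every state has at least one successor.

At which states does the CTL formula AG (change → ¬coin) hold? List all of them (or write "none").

{Dispense}

States satisfying change → ¬coin: {Refund, Dispense}.
States satisfying AG (change → ¬coin): {Dispense}.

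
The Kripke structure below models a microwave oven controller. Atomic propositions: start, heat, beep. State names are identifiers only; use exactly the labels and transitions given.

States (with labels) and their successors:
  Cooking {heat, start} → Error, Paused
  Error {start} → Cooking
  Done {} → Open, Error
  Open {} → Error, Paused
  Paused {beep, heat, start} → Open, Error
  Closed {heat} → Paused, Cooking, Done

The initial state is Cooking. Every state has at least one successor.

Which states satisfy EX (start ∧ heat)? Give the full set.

{Cooking, Error, Open, Closed}

States satisfying start ∧ heat: {Cooking, Paused}.
States satisfying EX (start ∧ heat): {Cooking, Error, Open, Closed}.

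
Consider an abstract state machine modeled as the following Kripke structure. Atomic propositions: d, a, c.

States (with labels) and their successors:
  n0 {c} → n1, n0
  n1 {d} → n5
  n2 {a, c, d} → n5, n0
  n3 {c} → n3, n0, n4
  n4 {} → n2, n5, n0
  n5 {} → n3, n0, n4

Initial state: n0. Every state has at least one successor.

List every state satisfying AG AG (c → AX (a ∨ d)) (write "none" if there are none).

States satisfying AG (c → AX (a ∨ d)): ∅.
States satisfying AG AG (c → AX (a ∨ d)): ∅.

none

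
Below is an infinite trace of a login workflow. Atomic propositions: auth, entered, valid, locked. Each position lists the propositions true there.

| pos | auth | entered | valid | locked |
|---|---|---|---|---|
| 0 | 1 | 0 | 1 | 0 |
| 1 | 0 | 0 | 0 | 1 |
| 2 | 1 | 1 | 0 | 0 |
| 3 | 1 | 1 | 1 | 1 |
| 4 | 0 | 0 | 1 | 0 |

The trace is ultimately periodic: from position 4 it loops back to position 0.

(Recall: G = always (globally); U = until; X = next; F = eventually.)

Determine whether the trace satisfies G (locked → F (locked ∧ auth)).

locked → F (locked ∧ auth) holds at every position 0..4, and those are all positions ever visited, so G (locked → F (locked ∧ auth)) holds.
Positions where locked holds: 1, 3.
Check F (locked ∧ auth) at each: 1→ok, 3→ok.

Yes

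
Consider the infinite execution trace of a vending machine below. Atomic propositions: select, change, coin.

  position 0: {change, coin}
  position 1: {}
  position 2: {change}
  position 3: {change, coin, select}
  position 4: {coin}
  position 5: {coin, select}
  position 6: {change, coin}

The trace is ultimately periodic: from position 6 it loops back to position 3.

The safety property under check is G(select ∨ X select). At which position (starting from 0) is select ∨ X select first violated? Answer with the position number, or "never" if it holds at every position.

0

At position 0 the labels are {change, coin} and the next position 1 has {}, so select ∨ X select is false there. This is the first violation.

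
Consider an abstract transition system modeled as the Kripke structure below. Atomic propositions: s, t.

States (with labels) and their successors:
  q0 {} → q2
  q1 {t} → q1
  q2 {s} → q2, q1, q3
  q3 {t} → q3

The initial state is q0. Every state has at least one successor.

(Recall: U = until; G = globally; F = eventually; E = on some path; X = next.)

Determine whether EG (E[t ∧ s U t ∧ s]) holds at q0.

Violated

States satisfying E[t ∧ s U t ∧ s]: ∅.
States satisfying EG (E[t ∧ s U t ∧ s]): ∅.
No suitable path/successor from q0 witnesses the formula.
q0 ∉ Sat(EG (E[t ∧ s U t ∧ s])).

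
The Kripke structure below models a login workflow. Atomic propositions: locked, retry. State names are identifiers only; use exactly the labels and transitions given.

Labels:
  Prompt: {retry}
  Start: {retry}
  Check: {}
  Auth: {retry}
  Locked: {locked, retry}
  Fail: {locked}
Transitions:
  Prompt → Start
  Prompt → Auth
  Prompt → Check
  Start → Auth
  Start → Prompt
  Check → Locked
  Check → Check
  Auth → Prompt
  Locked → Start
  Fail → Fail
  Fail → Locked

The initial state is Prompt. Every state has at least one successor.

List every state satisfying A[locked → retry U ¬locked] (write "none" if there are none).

{Prompt, Start, Check, Auth, Locked}

States satisfying locked → retry: {Prompt, Start, Check, Auth, Locked}.
States satisfying ¬locked: {Prompt, Start, Check, Auth}.
States satisfying A[locked → retry U ¬locked]: {Prompt, Start, Check, Auth, Locked}.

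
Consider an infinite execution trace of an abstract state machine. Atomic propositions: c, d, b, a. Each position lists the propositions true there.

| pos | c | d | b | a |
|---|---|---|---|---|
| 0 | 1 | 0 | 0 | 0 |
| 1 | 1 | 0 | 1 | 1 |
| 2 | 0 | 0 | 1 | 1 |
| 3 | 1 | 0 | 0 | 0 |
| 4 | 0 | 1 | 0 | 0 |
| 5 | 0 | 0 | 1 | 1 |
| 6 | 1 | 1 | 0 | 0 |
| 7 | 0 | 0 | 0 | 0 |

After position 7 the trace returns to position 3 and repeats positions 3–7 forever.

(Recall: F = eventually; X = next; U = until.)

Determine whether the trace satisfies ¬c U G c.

Walking from position 0: at position 0, G c has not yet held and ¬c fails, so ¬c U G c is false.

No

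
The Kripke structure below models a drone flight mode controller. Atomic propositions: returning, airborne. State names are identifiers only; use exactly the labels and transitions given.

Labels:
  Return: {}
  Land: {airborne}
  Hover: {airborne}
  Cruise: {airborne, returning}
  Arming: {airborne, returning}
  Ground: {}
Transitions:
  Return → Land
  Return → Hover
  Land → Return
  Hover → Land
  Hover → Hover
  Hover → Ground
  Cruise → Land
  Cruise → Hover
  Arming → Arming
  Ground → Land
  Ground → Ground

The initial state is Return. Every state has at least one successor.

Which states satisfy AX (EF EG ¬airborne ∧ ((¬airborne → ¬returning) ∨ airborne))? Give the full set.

States satisfying AX (EF EG ¬airborne ∧ ((¬airborne → ¬returning) ∨ airborne)): {Return, Land, Hover, Cruise, Ground}.

{Return, Land, Hover, Cruise, Ground}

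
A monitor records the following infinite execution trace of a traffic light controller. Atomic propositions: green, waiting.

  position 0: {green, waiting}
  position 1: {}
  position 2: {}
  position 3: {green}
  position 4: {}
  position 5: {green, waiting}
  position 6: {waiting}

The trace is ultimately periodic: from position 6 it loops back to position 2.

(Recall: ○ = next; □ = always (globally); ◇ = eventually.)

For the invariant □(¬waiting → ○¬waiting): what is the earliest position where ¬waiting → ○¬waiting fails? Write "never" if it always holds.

Check ¬waiting → ○¬waiting at each position in order: 0 ✓, 1 ✓, 2 ✓, 3 ✓.
At position 4 the labels are {} and the next position 5 has {green, waiting}, so ¬waiting → ○¬waiting is false there. This is the first violation.

4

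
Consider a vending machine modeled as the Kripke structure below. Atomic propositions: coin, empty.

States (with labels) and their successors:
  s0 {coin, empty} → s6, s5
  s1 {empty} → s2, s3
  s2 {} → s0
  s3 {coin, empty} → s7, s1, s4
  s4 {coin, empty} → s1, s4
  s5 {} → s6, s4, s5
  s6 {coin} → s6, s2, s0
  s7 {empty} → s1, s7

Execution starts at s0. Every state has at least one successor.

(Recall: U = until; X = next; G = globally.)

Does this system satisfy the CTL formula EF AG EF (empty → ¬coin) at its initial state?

States satisfying AG EF (empty → ¬coin): {s0, s1, s2, s3, s4, s5, s6, s7}.
States satisfying EF AG EF (empty → ¬coin): {s0, s1, s2, s3, s4, s5, s6, s7}.
Some path from s0 reaches a state where AG EF (empty → ¬coin) holds.
s0 ∈ Sat(EF AG EF (empty → ¬coin)).

Satisfied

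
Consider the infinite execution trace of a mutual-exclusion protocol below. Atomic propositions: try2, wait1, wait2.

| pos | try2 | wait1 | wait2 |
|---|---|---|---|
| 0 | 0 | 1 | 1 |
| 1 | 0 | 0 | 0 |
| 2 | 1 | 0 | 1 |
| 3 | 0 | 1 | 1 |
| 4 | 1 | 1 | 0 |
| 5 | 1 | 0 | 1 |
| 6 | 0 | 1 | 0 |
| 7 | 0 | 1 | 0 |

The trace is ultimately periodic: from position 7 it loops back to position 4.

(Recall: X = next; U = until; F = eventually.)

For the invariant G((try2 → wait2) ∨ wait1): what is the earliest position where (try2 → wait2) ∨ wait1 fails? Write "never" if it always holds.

(try2 → wait2) ∨ wait1 holds at every position 0..7, and those are all the positions the trace ever visits, so the invariant G((try2 → wait2) ∨ wait1) is never violated.

never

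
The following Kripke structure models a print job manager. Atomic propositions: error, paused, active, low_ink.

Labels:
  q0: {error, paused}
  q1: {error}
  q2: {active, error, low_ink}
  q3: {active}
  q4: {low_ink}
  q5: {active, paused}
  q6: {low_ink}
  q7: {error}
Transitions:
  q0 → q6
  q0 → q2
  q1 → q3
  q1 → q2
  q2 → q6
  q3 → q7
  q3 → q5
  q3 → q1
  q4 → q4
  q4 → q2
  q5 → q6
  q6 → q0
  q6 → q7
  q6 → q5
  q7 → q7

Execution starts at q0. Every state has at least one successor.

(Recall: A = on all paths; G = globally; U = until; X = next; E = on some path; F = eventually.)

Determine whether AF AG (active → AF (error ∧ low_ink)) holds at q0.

States satisfying AG (active → AF (error ∧ low_ink)): {q7}.
States satisfying AF AG (active → AF (error ∧ low_ink)): {q7}.
There is a path from q0 along which AG (active → AF (error ∧ low_ink)) never holds.
q0 ∉ Sat(AF AG (active → AF (error ∧ low_ink))).

Violated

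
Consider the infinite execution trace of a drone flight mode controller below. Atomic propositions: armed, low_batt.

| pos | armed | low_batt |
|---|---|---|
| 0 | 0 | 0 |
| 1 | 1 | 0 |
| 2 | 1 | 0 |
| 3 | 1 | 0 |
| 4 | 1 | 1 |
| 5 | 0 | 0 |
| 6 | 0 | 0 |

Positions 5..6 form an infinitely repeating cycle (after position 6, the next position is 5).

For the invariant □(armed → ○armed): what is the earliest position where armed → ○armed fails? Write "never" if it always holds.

4

Check armed → ○armed at each position in order: 0 ✓, 1 ✓, 2 ✓, 3 ✓.
At position 4 the labels are {armed, low_batt} and the next position 5 has {}, so armed → ○armed is false there. This is the first violation.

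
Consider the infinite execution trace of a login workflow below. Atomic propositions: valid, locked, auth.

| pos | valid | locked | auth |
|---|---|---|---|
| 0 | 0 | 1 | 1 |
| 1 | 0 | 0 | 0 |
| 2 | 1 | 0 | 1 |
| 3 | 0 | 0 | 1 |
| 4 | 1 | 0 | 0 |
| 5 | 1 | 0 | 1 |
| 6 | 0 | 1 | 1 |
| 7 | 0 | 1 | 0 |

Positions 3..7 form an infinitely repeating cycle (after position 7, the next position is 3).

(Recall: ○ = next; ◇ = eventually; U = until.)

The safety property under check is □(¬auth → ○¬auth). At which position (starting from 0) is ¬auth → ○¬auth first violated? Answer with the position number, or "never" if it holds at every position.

Check ¬auth → ○¬auth at each position in order: 0 ✓.
At position 1 the labels are {} and the next position 2 has {auth, valid}, so ¬auth → ○¬auth is false there. This is the first violation.

1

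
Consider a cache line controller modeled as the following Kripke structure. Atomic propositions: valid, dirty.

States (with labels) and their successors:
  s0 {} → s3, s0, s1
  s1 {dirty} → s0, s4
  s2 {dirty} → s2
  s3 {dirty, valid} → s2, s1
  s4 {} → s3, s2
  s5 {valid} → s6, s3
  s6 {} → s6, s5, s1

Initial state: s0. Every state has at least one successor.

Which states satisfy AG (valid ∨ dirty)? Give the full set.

States satisfying valid ∨ dirty: {s1, s2, s3, s5}.
States satisfying AG (valid ∨ dirty): {s2}.

{s2}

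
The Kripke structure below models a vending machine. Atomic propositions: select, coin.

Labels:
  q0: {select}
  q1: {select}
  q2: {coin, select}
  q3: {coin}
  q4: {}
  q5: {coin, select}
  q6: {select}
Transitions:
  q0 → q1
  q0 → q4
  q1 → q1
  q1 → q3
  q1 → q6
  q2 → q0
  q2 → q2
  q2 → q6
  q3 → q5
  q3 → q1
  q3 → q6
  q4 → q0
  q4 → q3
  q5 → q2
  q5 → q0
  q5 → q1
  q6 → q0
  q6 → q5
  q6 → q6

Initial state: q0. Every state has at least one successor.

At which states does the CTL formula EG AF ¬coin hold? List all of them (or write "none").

States satisfying AF ¬coin: {q0, q1, q4, q6}.
States satisfying EG AF ¬coin: {q0, q1, q4, q6}.

{q0, q1, q4, q6}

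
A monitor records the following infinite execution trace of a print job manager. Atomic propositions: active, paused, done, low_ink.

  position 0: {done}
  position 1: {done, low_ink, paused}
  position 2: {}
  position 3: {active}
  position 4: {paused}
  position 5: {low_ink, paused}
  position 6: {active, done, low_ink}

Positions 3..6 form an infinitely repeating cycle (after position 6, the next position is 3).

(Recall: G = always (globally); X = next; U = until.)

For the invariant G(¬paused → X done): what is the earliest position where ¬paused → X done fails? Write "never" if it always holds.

Check ¬paused → X done at each position in order: 0 ✓, 1 ✓.
At position 2 the labels are {} and the next position 3 has {active}, so ¬paused → X done is false there. This is the first violation.

2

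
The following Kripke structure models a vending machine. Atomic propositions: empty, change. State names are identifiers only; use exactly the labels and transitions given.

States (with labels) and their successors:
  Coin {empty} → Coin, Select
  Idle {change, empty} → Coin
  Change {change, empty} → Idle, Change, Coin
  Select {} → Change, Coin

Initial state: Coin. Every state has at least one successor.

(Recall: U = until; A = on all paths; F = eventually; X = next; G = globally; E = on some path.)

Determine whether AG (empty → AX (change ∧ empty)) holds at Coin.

States satisfying empty → AX (change ∧ empty): {Select}.
States satisfying AG (empty → AX (change ∧ empty)): ∅.
Change is reachable from Coin and violates empty → AX (change ∧ empty), so AG fails at Coin.
Coin ∉ Sat(AG (empty → AX (change ∧ empty))).

Does not hold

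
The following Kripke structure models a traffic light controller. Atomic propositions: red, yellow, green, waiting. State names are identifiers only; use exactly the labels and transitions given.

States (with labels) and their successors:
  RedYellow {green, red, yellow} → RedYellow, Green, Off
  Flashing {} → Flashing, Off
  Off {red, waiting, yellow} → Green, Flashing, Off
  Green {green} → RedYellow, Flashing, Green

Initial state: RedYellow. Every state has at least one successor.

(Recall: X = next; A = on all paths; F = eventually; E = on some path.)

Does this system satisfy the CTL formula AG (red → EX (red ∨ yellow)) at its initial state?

States satisfying red → EX (red ∨ yellow): {RedYellow, Flashing, Off, Green}.
States satisfying AG (red → EX (red ∨ yellow)): {RedYellow, Flashing, Off, Green}.
Every state reachable from RedYellow satisfies red → EX (red ∨ yellow).
RedYellow ∈ Sat(AG (red → EX (red ∨ yellow))).

Yes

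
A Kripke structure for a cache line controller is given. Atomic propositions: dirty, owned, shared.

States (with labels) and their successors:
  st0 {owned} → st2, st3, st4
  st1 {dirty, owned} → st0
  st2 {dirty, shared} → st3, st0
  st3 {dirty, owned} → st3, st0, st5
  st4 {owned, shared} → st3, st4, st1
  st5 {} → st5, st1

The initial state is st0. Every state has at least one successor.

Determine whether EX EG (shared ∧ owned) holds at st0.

States satisfying EG (shared ∧ owned): {st4}.
States satisfying EX EG (shared ∧ owned): {st0, st4}.
st0 ∈ Sat(EX EG (shared ∧ owned)).

Holds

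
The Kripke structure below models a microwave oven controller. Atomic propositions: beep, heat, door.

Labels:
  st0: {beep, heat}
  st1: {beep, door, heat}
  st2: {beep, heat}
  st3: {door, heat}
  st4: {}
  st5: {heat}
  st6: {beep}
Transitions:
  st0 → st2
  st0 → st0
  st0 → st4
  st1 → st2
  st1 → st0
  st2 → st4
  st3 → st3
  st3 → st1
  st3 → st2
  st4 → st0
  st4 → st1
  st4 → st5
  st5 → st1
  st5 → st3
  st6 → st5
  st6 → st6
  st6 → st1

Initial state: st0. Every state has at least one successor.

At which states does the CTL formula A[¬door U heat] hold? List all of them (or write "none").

States satisfying ¬door: {st0, st2, st4, st5, st6}.
States satisfying heat: {st0, st1, st2, st3, st5}.
States satisfying A[¬door U heat]: {st0, st1, st2, st3, st4, st5}.

{st0, st1, st2, st3, st4, st5}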